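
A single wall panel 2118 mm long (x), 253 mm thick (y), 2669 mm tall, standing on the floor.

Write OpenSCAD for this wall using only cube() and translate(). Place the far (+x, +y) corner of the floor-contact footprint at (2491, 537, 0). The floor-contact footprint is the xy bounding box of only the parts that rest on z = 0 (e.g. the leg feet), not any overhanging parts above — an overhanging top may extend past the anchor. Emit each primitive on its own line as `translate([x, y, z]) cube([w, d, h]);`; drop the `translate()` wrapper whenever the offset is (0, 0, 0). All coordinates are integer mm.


translate([373, 284, 0]) cube([2118, 253, 2669]);


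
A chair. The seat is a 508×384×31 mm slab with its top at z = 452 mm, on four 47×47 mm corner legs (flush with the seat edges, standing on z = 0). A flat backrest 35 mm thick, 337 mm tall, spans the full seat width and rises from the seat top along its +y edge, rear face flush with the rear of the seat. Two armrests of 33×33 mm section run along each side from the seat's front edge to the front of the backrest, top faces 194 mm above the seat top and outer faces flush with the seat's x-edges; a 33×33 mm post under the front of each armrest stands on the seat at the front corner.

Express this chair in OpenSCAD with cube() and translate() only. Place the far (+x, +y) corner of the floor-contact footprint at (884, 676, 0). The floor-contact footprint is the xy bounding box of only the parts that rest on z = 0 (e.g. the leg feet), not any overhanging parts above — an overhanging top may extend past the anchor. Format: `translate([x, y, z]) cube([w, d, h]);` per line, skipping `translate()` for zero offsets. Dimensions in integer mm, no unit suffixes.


translate([376, 292, 421]) cube([508, 384, 31]);
translate([376, 292, 0]) cube([47, 47, 421]);
translate([837, 292, 0]) cube([47, 47, 421]);
translate([376, 629, 0]) cube([47, 47, 421]);
translate([837, 629, 0]) cube([47, 47, 421]);
translate([376, 641, 452]) cube([508, 35, 337]);
translate([376, 292, 613]) cube([33, 349, 33]);
translate([851, 292, 613]) cube([33, 349, 33]);
translate([376, 292, 452]) cube([33, 33, 161]);
translate([851, 292, 452]) cube([33, 33, 161]);


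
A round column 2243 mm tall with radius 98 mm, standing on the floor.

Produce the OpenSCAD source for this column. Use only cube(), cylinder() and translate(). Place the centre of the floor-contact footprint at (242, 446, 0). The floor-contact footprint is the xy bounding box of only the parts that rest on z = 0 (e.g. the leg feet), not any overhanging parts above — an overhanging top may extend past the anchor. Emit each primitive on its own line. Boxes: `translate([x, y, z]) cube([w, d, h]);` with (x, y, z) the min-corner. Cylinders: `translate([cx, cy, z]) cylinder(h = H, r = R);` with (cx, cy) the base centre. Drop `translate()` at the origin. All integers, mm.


translate([242, 446, 0]) cylinder(h = 2243, r = 98);


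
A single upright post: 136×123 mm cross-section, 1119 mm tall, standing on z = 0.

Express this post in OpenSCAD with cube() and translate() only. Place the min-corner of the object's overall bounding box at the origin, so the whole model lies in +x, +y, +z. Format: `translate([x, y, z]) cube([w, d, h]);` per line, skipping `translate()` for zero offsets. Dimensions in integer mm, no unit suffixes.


cube([136, 123, 1119]);


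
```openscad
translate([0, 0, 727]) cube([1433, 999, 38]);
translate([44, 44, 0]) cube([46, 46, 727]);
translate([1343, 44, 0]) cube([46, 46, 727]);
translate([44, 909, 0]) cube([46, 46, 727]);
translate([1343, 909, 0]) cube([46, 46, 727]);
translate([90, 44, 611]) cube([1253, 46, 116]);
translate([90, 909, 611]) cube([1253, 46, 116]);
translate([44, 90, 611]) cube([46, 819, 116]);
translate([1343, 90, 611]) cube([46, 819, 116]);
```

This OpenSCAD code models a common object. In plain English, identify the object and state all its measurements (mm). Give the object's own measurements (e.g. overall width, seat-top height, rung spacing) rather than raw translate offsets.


A rectangular dining table. The top is 1433×999×38 mm with its upper surface at z = 765 mm. It stands on four 46×46 mm square legs, each inset 44 mm from the nearest pair of top edges, running from the floor to the underside of the top. Four apron rails, 46 mm thick and 116 mm tall, run between adjacent legs with their top edges flush with the underside of the top and their outer faces flush with the legs' outer faces.


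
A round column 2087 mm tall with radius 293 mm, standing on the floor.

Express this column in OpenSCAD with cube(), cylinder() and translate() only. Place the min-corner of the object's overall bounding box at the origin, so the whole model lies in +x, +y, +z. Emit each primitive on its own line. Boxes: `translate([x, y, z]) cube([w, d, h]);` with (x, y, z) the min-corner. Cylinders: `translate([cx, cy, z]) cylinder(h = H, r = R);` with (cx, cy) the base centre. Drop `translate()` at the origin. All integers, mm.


translate([293, 293, 0]) cylinder(h = 2087, r = 293);


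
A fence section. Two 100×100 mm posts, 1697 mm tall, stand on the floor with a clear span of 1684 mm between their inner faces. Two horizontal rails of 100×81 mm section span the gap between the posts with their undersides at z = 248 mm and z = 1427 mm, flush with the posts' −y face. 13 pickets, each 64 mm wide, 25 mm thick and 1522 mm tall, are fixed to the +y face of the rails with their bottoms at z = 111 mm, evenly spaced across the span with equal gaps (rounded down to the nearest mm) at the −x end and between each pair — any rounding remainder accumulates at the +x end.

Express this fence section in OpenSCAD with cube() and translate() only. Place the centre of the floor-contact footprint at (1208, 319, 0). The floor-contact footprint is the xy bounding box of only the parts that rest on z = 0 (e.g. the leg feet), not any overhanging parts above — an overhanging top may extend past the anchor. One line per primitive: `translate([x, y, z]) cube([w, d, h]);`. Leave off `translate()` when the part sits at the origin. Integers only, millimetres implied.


translate([266, 269, 0]) cube([100, 100, 1697]);
translate([2050, 269, 0]) cube([100, 100, 1697]);
translate([366, 269, 248]) cube([1684, 100, 81]);
translate([366, 269, 1427]) cube([1684, 100, 81]);
translate([426, 369, 111]) cube([64, 25, 1522]);
translate([550, 369, 111]) cube([64, 25, 1522]);
translate([674, 369, 111]) cube([64, 25, 1522]);
translate([798, 369, 111]) cube([64, 25, 1522]);
translate([922, 369, 111]) cube([64, 25, 1522]);
translate([1046, 369, 111]) cube([64, 25, 1522]);
translate([1170, 369, 111]) cube([64, 25, 1522]);
translate([1294, 369, 111]) cube([64, 25, 1522]);
translate([1418, 369, 111]) cube([64, 25, 1522]);
translate([1542, 369, 111]) cube([64, 25, 1522]);
translate([1666, 369, 111]) cube([64, 25, 1522]);
translate([1790, 369, 111]) cube([64, 25, 1522]);
translate([1914, 369, 111]) cube([64, 25, 1522]);


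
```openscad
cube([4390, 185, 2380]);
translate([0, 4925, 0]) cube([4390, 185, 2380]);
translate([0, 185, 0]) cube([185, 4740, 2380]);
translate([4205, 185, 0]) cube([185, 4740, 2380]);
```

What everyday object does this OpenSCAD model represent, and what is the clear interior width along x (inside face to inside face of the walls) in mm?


A house (or room) frame. The interior width is 4020 mm.

Four 2380 mm walls enclosing a rectangle with no floor or roof — a room or house frame. Outside width is 4390 mm and wall thickness is 185 mm, so the interior width is 4390 − 2 × 185 = 4020 mm.


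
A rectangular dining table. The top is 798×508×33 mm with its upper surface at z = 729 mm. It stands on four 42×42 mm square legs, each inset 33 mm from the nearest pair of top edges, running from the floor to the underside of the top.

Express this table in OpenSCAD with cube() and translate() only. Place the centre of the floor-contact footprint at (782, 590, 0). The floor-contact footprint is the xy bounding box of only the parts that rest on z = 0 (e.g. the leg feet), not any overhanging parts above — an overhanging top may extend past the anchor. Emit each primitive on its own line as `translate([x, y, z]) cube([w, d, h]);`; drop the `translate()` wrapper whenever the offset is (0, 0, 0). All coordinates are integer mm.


translate([383, 336, 696]) cube([798, 508, 33]);
translate([416, 369, 0]) cube([42, 42, 696]);
translate([1106, 369, 0]) cube([42, 42, 696]);
translate([416, 769, 0]) cube([42, 42, 696]);
translate([1106, 769, 0]) cube([42, 42, 696]);


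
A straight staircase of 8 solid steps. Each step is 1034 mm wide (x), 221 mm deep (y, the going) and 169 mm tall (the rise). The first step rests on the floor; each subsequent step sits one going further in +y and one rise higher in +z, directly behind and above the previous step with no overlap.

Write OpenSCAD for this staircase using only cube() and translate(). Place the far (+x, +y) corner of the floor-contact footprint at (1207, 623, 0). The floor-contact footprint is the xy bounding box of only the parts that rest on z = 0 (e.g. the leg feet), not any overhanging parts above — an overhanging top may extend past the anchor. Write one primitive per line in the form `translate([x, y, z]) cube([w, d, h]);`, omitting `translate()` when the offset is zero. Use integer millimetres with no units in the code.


translate([173, 402, 0]) cube([1034, 221, 169]);
translate([173, 623, 169]) cube([1034, 221, 169]);
translate([173, 844, 338]) cube([1034, 221, 169]);
translate([173, 1065, 507]) cube([1034, 221, 169]);
translate([173, 1286, 676]) cube([1034, 221, 169]);
translate([173, 1507, 845]) cube([1034, 221, 169]);
translate([173, 1728, 1014]) cube([1034, 221, 169]);
translate([173, 1949, 1183]) cube([1034, 221, 169]);


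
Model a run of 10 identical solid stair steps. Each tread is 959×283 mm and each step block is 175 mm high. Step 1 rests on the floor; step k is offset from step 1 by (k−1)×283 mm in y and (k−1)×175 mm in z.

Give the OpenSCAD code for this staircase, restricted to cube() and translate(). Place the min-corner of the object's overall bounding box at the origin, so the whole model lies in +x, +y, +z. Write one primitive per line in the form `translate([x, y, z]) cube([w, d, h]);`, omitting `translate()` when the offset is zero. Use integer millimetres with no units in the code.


cube([959, 283, 175]);
translate([0, 283, 175]) cube([959, 283, 175]);
translate([0, 566, 350]) cube([959, 283, 175]);
translate([0, 849, 525]) cube([959, 283, 175]);
translate([0, 1132, 700]) cube([959, 283, 175]);
translate([0, 1415, 875]) cube([959, 283, 175]);
translate([0, 1698, 1050]) cube([959, 283, 175]);
translate([0, 1981, 1225]) cube([959, 283, 175]);
translate([0, 2264, 1400]) cube([959, 283, 175]);
translate([0, 2547, 1575]) cube([959, 283, 175]);


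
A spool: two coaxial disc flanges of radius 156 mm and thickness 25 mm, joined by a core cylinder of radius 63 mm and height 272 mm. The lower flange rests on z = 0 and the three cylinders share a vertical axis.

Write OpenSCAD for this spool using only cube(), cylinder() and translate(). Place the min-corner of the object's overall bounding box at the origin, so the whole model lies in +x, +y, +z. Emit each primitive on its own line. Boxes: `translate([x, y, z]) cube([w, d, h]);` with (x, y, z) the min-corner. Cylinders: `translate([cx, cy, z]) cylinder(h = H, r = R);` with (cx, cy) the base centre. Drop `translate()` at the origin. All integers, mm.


translate([156, 156, 0]) cylinder(h = 25, r = 156);
translate([156, 156, 25]) cylinder(h = 272, r = 63);
translate([156, 156, 297]) cylinder(h = 25, r = 156);


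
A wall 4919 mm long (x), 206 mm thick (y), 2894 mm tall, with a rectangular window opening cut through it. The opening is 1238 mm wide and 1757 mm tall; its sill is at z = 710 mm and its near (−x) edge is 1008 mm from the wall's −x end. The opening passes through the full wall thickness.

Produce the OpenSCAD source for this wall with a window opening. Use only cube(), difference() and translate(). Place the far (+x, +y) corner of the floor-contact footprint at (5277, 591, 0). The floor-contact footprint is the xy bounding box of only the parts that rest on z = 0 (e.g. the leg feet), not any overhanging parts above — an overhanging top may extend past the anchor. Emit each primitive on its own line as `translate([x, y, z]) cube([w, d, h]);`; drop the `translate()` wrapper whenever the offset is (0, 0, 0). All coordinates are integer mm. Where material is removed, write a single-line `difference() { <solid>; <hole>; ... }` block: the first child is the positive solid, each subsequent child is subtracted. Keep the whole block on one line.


difference() { translate([358, 385, 0]) cube([4919, 206, 2894]); translate([1366, 385, 710]) cube([1238, 206, 1757]); }


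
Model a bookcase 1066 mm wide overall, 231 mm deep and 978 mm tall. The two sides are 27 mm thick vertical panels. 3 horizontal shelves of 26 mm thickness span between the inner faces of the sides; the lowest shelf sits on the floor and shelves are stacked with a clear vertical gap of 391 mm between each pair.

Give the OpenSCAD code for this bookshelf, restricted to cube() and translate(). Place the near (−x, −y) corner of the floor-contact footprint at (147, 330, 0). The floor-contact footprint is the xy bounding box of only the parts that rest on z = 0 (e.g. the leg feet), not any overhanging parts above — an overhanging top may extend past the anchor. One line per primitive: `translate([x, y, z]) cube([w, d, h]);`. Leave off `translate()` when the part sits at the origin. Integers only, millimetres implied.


translate([147, 330, 0]) cube([27, 231, 978]);
translate([1186, 330, 0]) cube([27, 231, 978]);
translate([174, 330, 0]) cube([1012, 231, 26]);
translate([174, 330, 417]) cube([1012, 231, 26]);
translate([174, 330, 834]) cube([1012, 231, 26]);


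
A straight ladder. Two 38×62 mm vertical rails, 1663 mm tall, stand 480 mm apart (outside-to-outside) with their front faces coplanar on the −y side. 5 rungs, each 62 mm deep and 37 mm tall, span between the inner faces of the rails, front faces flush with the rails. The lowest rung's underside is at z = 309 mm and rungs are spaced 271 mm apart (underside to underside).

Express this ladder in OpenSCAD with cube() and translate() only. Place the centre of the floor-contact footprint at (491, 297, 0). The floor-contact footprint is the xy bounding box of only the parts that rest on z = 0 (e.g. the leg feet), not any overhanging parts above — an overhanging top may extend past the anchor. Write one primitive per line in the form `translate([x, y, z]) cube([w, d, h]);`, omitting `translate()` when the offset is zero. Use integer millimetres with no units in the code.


translate([251, 266, 0]) cube([38, 62, 1663]);
translate([693, 266, 0]) cube([38, 62, 1663]);
translate([289, 266, 309]) cube([404, 62, 37]);
translate([289, 266, 580]) cube([404, 62, 37]);
translate([289, 266, 851]) cube([404, 62, 37]);
translate([289, 266, 1122]) cube([404, 62, 37]);
translate([289, 266, 1393]) cube([404, 62, 37]);


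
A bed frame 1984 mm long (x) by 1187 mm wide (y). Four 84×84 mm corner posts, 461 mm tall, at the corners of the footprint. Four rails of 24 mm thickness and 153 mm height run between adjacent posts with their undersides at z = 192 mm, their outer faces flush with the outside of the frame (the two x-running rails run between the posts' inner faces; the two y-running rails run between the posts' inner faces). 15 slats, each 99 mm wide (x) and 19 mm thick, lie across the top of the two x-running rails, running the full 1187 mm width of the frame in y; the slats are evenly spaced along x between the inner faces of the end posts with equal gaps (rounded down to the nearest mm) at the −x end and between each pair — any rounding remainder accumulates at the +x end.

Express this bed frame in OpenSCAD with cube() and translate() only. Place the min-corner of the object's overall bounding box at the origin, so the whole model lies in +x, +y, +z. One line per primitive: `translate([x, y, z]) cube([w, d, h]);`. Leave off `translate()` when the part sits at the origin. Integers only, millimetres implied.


cube([84, 84, 461]);
translate([0, 1103, 0]) cube([84, 84, 461]);
translate([1900, 0, 0]) cube([84, 84, 461]);
translate([1900, 1103, 0]) cube([84, 84, 461]);
translate([84, 0, 192]) cube([1816, 24, 153]);
translate([84, 1163, 192]) cube([1816, 24, 153]);
translate([0, 84, 192]) cube([24, 1019, 153]);
translate([1960, 84, 192]) cube([24, 1019, 153]);
translate([104, 0, 345]) cube([99, 1187, 19]);
translate([223, 0, 345]) cube([99, 1187, 19]);
translate([342, 0, 345]) cube([99, 1187, 19]);
translate([461, 0, 345]) cube([99, 1187, 19]);
translate([580, 0, 345]) cube([99, 1187, 19]);
translate([699, 0, 345]) cube([99, 1187, 19]);
translate([818, 0, 345]) cube([99, 1187, 19]);
translate([937, 0, 345]) cube([99, 1187, 19]);
translate([1056, 0, 345]) cube([99, 1187, 19]);
translate([1175, 0, 345]) cube([99, 1187, 19]);
translate([1294, 0, 345]) cube([99, 1187, 19]);
translate([1413, 0, 345]) cube([99, 1187, 19]);
translate([1532, 0, 345]) cube([99, 1187, 19]);
translate([1651, 0, 345]) cube([99, 1187, 19]);
translate([1770, 0, 345]) cube([99, 1187, 19]);


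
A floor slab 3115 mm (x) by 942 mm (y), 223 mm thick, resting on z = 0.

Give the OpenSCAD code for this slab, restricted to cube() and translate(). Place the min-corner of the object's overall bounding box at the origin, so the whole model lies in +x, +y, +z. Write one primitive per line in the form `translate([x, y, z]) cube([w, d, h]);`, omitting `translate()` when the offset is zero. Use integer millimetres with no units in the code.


cube([3115, 942, 223]);


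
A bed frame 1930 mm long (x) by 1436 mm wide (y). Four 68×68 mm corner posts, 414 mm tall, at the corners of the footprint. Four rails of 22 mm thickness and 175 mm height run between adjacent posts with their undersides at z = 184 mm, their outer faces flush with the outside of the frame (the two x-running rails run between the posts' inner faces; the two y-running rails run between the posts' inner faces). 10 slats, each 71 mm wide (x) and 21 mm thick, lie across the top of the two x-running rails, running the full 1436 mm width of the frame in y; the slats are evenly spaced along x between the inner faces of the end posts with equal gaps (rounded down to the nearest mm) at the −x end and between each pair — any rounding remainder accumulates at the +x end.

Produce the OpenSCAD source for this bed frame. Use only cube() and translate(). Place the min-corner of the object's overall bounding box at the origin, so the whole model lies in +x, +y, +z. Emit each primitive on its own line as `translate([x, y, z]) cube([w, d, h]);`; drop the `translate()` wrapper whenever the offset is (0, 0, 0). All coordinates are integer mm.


cube([68, 68, 414]);
translate([0, 1368, 0]) cube([68, 68, 414]);
translate([1862, 0, 0]) cube([68, 68, 414]);
translate([1862, 1368, 0]) cube([68, 68, 414]);
translate([68, 0, 184]) cube([1794, 22, 175]);
translate([68, 1414, 184]) cube([1794, 22, 175]);
translate([0, 68, 184]) cube([22, 1300, 175]);
translate([1908, 68, 184]) cube([22, 1300, 175]);
translate([166, 0, 359]) cube([71, 1436, 21]);
translate([335, 0, 359]) cube([71, 1436, 21]);
translate([504, 0, 359]) cube([71, 1436, 21]);
translate([673, 0, 359]) cube([71, 1436, 21]);
translate([842, 0, 359]) cube([71, 1436, 21]);
translate([1011, 0, 359]) cube([71, 1436, 21]);
translate([1180, 0, 359]) cube([71, 1436, 21]);
translate([1349, 0, 359]) cube([71, 1436, 21]);
translate([1518, 0, 359]) cube([71, 1436, 21]);
translate([1687, 0, 359]) cube([71, 1436, 21]);


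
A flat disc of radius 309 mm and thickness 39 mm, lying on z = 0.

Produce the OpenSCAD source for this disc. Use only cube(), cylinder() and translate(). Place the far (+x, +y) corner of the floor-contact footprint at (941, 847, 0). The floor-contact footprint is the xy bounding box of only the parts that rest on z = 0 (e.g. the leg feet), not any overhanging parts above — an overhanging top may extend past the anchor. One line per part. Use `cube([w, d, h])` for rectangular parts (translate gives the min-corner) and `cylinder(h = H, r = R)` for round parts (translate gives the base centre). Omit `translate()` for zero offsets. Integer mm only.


translate([632, 538, 0]) cylinder(h = 39, r = 309);


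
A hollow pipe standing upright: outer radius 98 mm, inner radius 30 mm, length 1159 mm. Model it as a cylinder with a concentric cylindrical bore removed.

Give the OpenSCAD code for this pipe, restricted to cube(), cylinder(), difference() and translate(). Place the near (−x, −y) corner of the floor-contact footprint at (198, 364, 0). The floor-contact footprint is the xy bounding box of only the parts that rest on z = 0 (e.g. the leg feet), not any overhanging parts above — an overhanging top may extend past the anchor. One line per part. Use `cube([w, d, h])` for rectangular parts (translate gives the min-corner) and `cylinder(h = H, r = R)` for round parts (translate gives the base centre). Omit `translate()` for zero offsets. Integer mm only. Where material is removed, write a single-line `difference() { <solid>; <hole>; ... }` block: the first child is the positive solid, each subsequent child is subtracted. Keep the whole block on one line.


difference() { translate([296, 462, 0]) cylinder(h = 1159, r = 98); translate([296, 462, 0]) cylinder(h = 1159, r = 30); }


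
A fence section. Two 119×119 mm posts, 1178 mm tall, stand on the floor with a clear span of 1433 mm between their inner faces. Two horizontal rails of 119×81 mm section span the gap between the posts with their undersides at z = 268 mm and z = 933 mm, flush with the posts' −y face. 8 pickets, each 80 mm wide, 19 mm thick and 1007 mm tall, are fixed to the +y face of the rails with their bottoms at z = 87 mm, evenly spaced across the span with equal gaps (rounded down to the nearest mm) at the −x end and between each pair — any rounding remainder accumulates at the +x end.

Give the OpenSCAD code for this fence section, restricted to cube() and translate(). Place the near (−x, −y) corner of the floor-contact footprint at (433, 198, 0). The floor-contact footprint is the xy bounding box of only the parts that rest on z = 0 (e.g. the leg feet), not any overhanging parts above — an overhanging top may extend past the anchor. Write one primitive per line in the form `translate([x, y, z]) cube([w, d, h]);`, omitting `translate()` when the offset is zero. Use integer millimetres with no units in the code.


translate([433, 198, 0]) cube([119, 119, 1178]);
translate([1985, 198, 0]) cube([119, 119, 1178]);
translate([552, 198, 268]) cube([1433, 119, 81]);
translate([552, 198, 933]) cube([1433, 119, 81]);
translate([640, 317, 87]) cube([80, 19, 1007]);
translate([808, 317, 87]) cube([80, 19, 1007]);
translate([976, 317, 87]) cube([80, 19, 1007]);
translate([1144, 317, 87]) cube([80, 19, 1007]);
translate([1312, 317, 87]) cube([80, 19, 1007]);
translate([1480, 317, 87]) cube([80, 19, 1007]);
translate([1648, 317, 87]) cube([80, 19, 1007]);
translate([1816, 317, 87]) cube([80, 19, 1007]);


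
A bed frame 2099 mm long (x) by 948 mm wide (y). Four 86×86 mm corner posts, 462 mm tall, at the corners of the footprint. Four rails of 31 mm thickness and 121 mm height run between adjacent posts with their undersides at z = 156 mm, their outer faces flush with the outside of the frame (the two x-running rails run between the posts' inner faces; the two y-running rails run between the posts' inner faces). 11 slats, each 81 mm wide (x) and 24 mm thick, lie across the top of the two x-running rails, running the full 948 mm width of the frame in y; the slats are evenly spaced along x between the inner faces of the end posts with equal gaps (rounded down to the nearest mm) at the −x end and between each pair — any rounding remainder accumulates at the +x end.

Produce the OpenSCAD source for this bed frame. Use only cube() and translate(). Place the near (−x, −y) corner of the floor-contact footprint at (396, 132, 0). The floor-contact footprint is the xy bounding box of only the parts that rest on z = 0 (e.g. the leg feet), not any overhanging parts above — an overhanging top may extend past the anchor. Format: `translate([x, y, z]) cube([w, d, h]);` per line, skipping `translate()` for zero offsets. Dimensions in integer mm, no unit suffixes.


translate([396, 132, 0]) cube([86, 86, 462]);
translate([396, 994, 0]) cube([86, 86, 462]);
translate([2409, 132, 0]) cube([86, 86, 462]);
translate([2409, 994, 0]) cube([86, 86, 462]);
translate([482, 132, 156]) cube([1927, 31, 121]);
translate([482, 1049, 156]) cube([1927, 31, 121]);
translate([396, 218, 156]) cube([31, 776, 121]);
translate([2464, 218, 156]) cube([31, 776, 121]);
translate([568, 132, 277]) cube([81, 948, 24]);
translate([735, 132, 277]) cube([81, 948, 24]);
translate([902, 132, 277]) cube([81, 948, 24]);
translate([1069, 132, 277]) cube([81, 948, 24]);
translate([1236, 132, 277]) cube([81, 948, 24]);
translate([1403, 132, 277]) cube([81, 948, 24]);
translate([1570, 132, 277]) cube([81, 948, 24]);
translate([1737, 132, 277]) cube([81, 948, 24]);
translate([1904, 132, 277]) cube([81, 948, 24]);
translate([2071, 132, 277]) cube([81, 948, 24]);
translate([2238, 132, 277]) cube([81, 948, 24]);


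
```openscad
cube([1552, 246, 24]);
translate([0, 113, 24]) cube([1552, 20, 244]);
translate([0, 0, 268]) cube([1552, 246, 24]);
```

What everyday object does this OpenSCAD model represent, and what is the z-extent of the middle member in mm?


An I-beam. The web height is 244 mm.

Two wide flanges with a thin centred web — an I-beam. Overall 292 mm minus two 24 mm flanges gives a web of 292 − 2·24 = 244 mm.


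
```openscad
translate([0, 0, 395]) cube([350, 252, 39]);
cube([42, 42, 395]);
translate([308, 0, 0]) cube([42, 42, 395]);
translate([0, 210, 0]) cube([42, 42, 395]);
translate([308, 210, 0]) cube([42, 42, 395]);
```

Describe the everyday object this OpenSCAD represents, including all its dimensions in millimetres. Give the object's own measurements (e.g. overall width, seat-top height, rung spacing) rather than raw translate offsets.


A simple wooden stool: a rectangular seat 350 mm (x) by 252 mm (y), 39 mm thick, top face at z = 434 mm, on four square legs, each 42×42 mm in cross-section. The legs rest on z = 0, each flush with a corner of the seat.


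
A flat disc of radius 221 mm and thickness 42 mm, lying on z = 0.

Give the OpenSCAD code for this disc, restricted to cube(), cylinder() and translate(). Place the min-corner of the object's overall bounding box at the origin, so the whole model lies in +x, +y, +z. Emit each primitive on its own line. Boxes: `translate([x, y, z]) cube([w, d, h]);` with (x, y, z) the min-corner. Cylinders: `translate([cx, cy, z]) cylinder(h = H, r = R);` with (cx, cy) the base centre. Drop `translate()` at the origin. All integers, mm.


translate([221, 221, 0]) cylinder(h = 42, r = 221);


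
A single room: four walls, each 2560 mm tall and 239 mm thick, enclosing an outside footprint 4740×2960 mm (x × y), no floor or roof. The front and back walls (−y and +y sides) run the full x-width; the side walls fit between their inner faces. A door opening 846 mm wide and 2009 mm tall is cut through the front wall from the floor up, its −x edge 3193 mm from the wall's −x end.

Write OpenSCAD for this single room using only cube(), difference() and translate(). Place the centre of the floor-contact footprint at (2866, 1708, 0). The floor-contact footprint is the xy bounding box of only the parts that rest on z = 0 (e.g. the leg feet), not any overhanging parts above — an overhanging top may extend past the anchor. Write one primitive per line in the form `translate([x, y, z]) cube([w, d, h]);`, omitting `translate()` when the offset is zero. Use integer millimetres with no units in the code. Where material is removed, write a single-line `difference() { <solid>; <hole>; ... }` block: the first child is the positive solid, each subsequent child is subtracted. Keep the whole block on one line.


difference() { translate([496, 228, 0]) cube([4740, 239, 2560]); translate([3689, 228, 0]) cube([846, 239, 2009]); }
translate([496, 2949, 0]) cube([4740, 239, 2560]);
translate([496, 467, 0]) cube([239, 2482, 2560]);
translate([4997, 467, 0]) cube([239, 2482, 2560]);


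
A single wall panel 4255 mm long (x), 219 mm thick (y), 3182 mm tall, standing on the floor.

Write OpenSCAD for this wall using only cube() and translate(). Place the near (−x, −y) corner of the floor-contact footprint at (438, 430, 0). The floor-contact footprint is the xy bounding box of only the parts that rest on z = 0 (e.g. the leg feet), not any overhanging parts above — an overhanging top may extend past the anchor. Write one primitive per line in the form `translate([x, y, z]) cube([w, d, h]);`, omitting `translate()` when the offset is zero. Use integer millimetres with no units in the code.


translate([438, 430, 0]) cube([4255, 219, 3182]);


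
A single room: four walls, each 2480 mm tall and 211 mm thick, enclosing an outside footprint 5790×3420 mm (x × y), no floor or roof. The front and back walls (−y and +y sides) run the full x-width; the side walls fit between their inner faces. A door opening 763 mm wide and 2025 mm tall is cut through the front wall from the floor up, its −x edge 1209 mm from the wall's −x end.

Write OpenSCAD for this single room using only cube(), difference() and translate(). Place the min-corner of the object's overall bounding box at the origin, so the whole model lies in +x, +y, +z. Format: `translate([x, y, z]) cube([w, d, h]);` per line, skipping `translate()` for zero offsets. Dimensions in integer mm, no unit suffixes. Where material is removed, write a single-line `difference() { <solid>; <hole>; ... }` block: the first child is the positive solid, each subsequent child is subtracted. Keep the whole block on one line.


difference() { cube([5790, 211, 2480]); translate([1209, 0, 0]) cube([763, 211, 2025]); }
translate([0, 3209, 0]) cube([5790, 211, 2480]);
translate([0, 211, 0]) cube([211, 2998, 2480]);
translate([5579, 211, 0]) cube([211, 2998, 2480]);


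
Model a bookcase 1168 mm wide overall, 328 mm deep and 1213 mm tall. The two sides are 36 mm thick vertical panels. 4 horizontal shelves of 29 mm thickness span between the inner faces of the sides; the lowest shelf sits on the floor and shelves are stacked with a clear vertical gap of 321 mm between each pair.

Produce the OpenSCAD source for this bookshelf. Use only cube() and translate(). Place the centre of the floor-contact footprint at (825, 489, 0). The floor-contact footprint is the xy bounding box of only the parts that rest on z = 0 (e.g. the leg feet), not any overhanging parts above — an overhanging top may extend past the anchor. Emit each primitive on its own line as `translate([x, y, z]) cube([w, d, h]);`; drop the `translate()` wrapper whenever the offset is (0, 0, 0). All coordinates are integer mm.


translate([241, 325, 0]) cube([36, 328, 1213]);
translate([1373, 325, 0]) cube([36, 328, 1213]);
translate([277, 325, 0]) cube([1096, 328, 29]);
translate([277, 325, 350]) cube([1096, 328, 29]);
translate([277, 325, 700]) cube([1096, 328, 29]);
translate([277, 325, 1050]) cube([1096, 328, 29]);


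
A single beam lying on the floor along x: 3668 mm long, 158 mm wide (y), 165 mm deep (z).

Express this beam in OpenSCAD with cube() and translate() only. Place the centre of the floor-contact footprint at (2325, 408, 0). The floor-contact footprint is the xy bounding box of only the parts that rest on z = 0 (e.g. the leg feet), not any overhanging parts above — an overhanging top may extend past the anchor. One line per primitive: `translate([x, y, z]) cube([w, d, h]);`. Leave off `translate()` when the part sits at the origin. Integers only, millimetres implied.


translate([491, 329, 0]) cube([3668, 158, 165]);


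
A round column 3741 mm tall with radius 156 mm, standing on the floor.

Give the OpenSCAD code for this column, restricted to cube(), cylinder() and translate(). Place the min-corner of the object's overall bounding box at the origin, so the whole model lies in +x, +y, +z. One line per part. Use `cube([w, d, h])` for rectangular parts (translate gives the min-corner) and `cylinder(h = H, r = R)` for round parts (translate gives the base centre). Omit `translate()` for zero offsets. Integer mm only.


translate([156, 156, 0]) cylinder(h = 3741, r = 156);


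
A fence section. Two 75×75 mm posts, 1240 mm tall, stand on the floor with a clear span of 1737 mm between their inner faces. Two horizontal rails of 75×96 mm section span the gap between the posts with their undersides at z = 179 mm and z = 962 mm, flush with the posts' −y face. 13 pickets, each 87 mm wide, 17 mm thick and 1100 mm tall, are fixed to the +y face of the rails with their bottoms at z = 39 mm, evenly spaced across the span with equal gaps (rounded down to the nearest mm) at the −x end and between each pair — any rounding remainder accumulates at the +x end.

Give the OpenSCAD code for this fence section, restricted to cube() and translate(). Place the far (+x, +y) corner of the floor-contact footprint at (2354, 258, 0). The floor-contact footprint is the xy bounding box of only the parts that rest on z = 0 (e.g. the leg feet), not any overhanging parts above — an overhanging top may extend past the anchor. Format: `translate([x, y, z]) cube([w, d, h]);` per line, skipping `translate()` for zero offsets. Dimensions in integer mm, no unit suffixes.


translate([467, 183, 0]) cube([75, 75, 1240]);
translate([2279, 183, 0]) cube([75, 75, 1240]);
translate([542, 183, 179]) cube([1737, 75, 96]);
translate([542, 183, 962]) cube([1737, 75, 96]);
translate([585, 258, 39]) cube([87, 17, 1100]);
translate([715, 258, 39]) cube([87, 17, 1100]);
translate([845, 258, 39]) cube([87, 17, 1100]);
translate([975, 258, 39]) cube([87, 17, 1100]);
translate([1105, 258, 39]) cube([87, 17, 1100]);
translate([1235, 258, 39]) cube([87, 17, 1100]);
translate([1365, 258, 39]) cube([87, 17, 1100]);
translate([1495, 258, 39]) cube([87, 17, 1100]);
translate([1625, 258, 39]) cube([87, 17, 1100]);
translate([1755, 258, 39]) cube([87, 17, 1100]);
translate([1885, 258, 39]) cube([87, 17, 1100]);
translate([2015, 258, 39]) cube([87, 17, 1100]);
translate([2145, 258, 39]) cube([87, 17, 1100]);


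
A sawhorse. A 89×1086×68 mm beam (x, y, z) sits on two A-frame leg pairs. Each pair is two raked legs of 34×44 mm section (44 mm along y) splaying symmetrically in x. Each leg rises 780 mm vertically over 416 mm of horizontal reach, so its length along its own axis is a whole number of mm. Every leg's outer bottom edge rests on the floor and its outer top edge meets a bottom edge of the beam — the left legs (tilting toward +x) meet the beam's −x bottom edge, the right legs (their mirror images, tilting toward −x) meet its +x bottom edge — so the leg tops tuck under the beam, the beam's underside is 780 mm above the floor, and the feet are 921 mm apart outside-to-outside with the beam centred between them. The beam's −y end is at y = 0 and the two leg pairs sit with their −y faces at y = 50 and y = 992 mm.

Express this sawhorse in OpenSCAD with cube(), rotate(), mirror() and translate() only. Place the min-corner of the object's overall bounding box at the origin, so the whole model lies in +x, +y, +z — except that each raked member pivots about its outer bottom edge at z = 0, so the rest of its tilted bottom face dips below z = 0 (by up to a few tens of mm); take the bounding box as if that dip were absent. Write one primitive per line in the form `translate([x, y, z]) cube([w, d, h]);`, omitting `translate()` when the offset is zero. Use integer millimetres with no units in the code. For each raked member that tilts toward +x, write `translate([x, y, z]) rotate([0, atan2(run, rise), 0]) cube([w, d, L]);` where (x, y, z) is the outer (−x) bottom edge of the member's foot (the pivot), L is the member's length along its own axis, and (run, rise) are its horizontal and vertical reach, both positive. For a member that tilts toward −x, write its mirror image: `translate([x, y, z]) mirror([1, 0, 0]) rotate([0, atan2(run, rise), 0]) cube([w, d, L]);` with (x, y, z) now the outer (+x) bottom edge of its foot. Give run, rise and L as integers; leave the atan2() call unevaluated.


translate([416, 0, 780]) cube([89, 1086, 68]);
translate([0, 50, 0]) rotate([0, atan2(416, 780), 0]) cube([34, 44, 884]);
translate([921, 50, 0]) mirror([1, 0, 0]) rotate([0, atan2(416, 780), 0]) cube([34, 44, 884]);
translate([0, 992, 0]) rotate([0, atan2(416, 780), 0]) cube([34, 44, 884]);
translate([921, 992, 0]) mirror([1, 0, 0]) rotate([0, atan2(416, 780), 0]) cube([34, 44, 884]);


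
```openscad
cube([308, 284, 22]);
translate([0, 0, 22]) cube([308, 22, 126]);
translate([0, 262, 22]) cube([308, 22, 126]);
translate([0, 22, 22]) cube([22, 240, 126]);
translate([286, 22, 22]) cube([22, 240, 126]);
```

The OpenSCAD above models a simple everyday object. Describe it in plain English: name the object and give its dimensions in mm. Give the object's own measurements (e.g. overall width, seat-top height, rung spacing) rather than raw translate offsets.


An open-topped rectangular box: outside dimensions 308×284×148 mm, with a uniform wall and base thickness of 22 mm. The base is a full 308×284 slab on the floor; four walls sit on top of the base. The front and back walls (the −y and +y sides) span the full width; the two side walls fit between them.


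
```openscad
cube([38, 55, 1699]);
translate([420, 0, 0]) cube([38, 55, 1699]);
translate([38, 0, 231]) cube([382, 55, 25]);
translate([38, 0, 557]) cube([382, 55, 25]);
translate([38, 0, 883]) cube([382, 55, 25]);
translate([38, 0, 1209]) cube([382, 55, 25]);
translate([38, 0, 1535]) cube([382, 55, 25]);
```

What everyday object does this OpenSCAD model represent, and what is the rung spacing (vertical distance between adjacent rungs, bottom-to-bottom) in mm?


A ladder. The rung spacing is 326 mm.

Two tall 38×55 posts with 5 short bars between them — a ladder. Adjacent rungs sit at z = 231 and z = 557, so the spacing is 557 − 231 = 326 mm.


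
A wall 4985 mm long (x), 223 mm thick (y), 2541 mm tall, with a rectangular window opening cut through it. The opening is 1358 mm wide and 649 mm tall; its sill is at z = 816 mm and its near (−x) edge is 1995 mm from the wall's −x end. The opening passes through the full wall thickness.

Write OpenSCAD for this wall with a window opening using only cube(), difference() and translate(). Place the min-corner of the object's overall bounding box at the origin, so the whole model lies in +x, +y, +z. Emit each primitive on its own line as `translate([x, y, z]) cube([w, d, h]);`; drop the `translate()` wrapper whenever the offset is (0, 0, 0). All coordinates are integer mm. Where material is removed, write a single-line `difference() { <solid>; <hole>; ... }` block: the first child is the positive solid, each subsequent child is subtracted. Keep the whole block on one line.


difference() { cube([4985, 223, 2541]); translate([1995, 0, 816]) cube([1358, 223, 649]); }


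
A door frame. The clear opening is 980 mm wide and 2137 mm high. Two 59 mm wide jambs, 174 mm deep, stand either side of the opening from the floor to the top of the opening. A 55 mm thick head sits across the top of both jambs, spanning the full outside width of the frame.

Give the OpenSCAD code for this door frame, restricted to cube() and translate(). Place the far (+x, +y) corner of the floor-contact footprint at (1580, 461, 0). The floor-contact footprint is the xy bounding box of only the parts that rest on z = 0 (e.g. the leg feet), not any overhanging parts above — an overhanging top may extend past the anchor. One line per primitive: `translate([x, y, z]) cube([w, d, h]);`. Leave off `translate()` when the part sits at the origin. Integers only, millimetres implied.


translate([482, 287, 0]) cube([59, 174, 2137]);
translate([1521, 287, 0]) cube([59, 174, 2137]);
translate([482, 287, 2137]) cube([1098, 174, 55]);
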